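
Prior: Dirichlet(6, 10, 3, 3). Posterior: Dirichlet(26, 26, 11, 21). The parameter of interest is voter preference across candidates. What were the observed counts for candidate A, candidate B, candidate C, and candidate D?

For a Dirichlet(α) prior with multinomial counts c, the posterior is Dirichlet(α + c) componentwise.
Counts are posterior − prior componentwise: 26−6=20, 26−10=16, 11−3=8, 21−3=18.

counts (20, 16, 8, 18)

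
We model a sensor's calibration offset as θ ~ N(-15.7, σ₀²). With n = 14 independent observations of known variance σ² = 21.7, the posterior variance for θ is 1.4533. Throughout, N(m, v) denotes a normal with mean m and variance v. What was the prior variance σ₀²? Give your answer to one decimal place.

σ₀² = 23.3

For the Normal–Normal model with known σ², precisions add: τ_n = τ₀ + n/σ².
So 1/σ₀² = 1/1.4533 − 14/21.7 = 0.688089 − 0.645161 = 0.042928.
Hence σ₀² = 1/0.042928 ≈ 23.3.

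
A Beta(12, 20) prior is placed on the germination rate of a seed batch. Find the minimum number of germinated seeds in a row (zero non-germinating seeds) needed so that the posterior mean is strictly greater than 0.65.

After k germinated seeds and 0 non-germinating seeds the posterior is Beta(12+k, 20), with mean (12+k)/(12+20+k).
Set (12+k)/(32+k) > 0.65 and solve: k > (0.65·32 − 12)/(1 − 0.65) = 25.143.
The smallest integer exceeding 25.143 is 26, and checking k=26: (38)/(58) = 0.6552 > 0.65.

k = 26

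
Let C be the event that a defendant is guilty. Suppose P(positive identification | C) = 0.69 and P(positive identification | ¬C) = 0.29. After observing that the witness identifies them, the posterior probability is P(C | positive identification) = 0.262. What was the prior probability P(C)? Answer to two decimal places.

P(C) = 0.13

Bayes' rule in odds form gives O(C|E) = O(C)·[P(E|C)/P(E|¬C)], hence O(C) = O(C|E)/LR.
Posterior odds = 0.262/(1−0.262) = 0.3550. LR = 0.69/0.29 = 2.3793.
Prior odds = 0.3550/2.3793 = 0.1492, so P(C) = 0.1492/(1+0.1492) ≈ 0.13.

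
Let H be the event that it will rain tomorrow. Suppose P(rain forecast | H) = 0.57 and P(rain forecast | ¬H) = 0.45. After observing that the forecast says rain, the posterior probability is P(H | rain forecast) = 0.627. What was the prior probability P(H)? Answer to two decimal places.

P(H) = 0.57

Bayes' rule in odds form gives O(H|E) = O(H)·[P(E|H)/P(E|¬H)], hence O(H) = O(H|E)/LR.
Posterior odds = 0.627/(1−0.627) = 1.6810. LR = 0.57/0.45 = 1.2667.
Prior odds = 1.6810/1.2667 = 1.3271, so P(H) = 1.3271/(1+1.3271) ≈ 0.57.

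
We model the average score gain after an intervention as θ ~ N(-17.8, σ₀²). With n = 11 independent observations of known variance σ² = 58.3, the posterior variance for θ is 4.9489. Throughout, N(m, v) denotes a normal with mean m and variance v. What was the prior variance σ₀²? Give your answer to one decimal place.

σ₀² = 74.7

Posterior precision equals prior precision plus data precision: 1/σ_n² = 1/σ₀² + n/σ².
So 1/σ₀² = 1/4.9489 − 11/58.3 = 0.202065 − 0.188679 = 0.013386.
Hence σ₀² = 1/0.013386 ≈ 74.7.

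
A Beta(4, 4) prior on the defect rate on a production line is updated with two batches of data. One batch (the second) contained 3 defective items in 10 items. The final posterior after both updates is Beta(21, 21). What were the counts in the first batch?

14 defective items and 10 good items

Sequential conjugate updates are equivalent to a single update on the pooled data, so total successes = posterior α − prior α and total failures = posterior β − prior β.
Total across both batches: 21−4=17 defective items, 21−4=17 good items.
Subtract the second batch: 17−3=14 defective items and 17−7=10 good items.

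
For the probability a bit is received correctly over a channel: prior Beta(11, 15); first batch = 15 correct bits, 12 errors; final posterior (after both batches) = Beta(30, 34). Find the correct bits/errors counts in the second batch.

4 correct bits and 7 errors

Sequential conjugate updates are equivalent to a single update on the pooled data, so total successes = posterior α − prior α and total failures = posterior β − prior β.
Total across both batches: 30−11=19 correct bits, 34−15=19 errors.
Subtract the first batch: 19−15=4 correct bits and 19−12=7 errors.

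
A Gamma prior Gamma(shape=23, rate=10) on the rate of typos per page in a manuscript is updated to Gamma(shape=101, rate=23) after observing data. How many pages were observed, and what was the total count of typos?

n = 13 pages with total 78 typos

Gamma–Poisson conjugacy: posterior shape = α + Σxᵢ, posterior rate = β + n.
Matching: Σxᵢ = 101 − 23 = 78 and n = 23 − 10 = 13.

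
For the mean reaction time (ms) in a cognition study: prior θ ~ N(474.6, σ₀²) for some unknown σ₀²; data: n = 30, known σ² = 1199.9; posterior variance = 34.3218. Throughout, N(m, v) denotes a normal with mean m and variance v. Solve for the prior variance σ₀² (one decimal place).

Posterior precision equals prior precision plus data precision: 1/σ_n² = 1/σ₀² + n/σ².
So 1/σ₀² = 1/34.3218 − 30/1199.9 = 0.029136 − 0.025002 = 0.004134.
Hence σ₀² = 1/0.004134 ≈ 241.9.

σ₀² = 241.9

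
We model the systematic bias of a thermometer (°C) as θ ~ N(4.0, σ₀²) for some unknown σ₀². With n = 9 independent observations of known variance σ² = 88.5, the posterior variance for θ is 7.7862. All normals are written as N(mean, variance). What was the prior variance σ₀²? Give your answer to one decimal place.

σ₀² = 37.4

For the Normal–Normal model with known σ², precisions add: τ_n = τ₀ + n/σ².
So 1/σ₀² = 1/7.7862 − 9/88.5 = 0.128432 − 0.101695 = 0.026737.
Hence σ₀² = 1/0.026737 ≈ 37.4.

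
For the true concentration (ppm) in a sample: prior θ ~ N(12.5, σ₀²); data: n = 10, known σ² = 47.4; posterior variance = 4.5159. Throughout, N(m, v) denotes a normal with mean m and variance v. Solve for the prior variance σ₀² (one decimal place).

σ₀² = 95.5

Posterior precision equals prior precision plus data precision: 1/σ_n² = 1/σ₀² + n/σ².
So 1/σ₀² = 1/4.5159 − 10/47.4 = 0.221440 − 0.210970 = 0.010470.
Hence σ₀² = 1/0.010470 ≈ 95.5.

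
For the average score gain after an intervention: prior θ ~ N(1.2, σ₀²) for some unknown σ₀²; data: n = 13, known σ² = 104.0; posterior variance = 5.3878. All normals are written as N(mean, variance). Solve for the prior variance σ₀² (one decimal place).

Posterior precision equals prior precision plus data precision: 1/σ_n² = 1/σ₀² + n/σ².
So 1/σ₀² = 1/5.3878 − 13/104.0 = 0.185605 − 0.125000 = 0.060605.
Hence σ₀² = 1/0.060605 ≈ 16.5.

σ₀² = 16.5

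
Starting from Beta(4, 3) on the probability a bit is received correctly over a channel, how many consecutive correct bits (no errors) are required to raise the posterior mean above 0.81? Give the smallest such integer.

k = 9

After k correct bits and 0 errors the posterior is Beta(4+k, 3), with mean (4+k)/(4+3+k).
Set (4+k)/(7+k) > 0.81 and solve: k > (0.81·7 − 4)/(1 − 0.81) = 8.789.
The smallest integer exceeding 8.789 is 9, and checking k=9: (13)/(16) = 0.8125 > 0.81.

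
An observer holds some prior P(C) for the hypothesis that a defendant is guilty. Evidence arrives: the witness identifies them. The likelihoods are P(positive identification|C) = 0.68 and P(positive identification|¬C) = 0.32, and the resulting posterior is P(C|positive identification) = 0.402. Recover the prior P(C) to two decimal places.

P(C) = 0.24

Bayes' rule in odds form gives O(C|E) = O(C)·[P(E|C)/P(E|¬C)], hence O(C) = O(C|E)/LR.
Posterior odds = 0.402/(1−0.402) = 0.6722. LR = 0.68/0.32 = 2.1250.
Prior odds = 0.6722/2.1250 = 0.3163, so P(C) = 0.3163/(1+0.3163) ≈ 0.24.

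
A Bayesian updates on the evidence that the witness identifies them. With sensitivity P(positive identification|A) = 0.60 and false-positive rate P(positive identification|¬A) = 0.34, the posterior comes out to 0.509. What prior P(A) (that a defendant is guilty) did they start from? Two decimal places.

Bayes' rule in odds form gives O(A|E) = O(A)·[P(E|A)/P(E|¬A)], hence O(A) = O(A|E)/LR.
Posterior odds = 0.509/(1−0.509) = 1.0367. LR = 0.60/0.34 = 1.7647.
Prior odds = 1.0367/1.7647 = 0.5875, so P(A) = 0.5875/(1+0.5875) ≈ 0.37.

P(A) = 0.37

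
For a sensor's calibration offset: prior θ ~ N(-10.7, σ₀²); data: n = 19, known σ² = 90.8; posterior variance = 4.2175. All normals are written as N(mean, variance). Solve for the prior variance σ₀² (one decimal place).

σ₀² = 35.9

Posterior precision equals prior precision plus data precision: 1/σ_n² = 1/σ₀² + n/σ².
So 1/σ₀² = 1/4.2175 − 19/90.8 = 0.237107 − 0.209251 = 0.027856.
Hence σ₀² = 1/0.027856 ≈ 35.9.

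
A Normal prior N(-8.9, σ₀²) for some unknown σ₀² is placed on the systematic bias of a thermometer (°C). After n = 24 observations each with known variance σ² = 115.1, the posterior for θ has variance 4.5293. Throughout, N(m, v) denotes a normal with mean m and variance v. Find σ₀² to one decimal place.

σ₀² = 81.5

For the Normal–Normal model with known σ², precisions add: τ_n = τ₀ + n/σ².
So 1/σ₀² = 1/4.5293 − 24/115.1 = 0.220785 − 0.208514 = 0.012271.
Hence σ₀² = 1/0.012271 ≈ 81.5.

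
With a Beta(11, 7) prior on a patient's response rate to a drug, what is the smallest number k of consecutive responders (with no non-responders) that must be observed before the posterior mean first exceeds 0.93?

After k responders and 0 non-responders the posterior is Beta(11+k, 7), with mean (11+k)/(11+7+k).
Set (11+k)/(18+k) > 0.93 and solve: k > (0.93·18 − 11)/(1 − 0.93) = 82.000.
The smallest integer exceeding 82.000 is 83, and checking k=83: (94)/(101) = 0.9307 > 0.93.

k = 83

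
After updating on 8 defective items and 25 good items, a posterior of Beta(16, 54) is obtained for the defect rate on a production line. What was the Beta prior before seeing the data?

Beta(8, 29)

A Beta(a, b) prior with s successes and f failures in binomial data gives a Beta(a+s, b+f) posterior.
Subtract the data counts: 16−8=8, 54−25=29.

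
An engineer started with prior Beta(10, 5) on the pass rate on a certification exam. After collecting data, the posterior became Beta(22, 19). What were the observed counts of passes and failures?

12 passes and 14 failures

Beta is conjugate to the binomial likelihood: posterior = Beta(α+s, β+f).
So s = 22 − 10 = 12 and f = 19 − 5 = 14.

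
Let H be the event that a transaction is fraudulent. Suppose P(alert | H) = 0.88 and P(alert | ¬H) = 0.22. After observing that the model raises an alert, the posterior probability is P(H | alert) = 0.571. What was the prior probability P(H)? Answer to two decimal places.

P(H) = 0.25

In odds form, posterior odds = prior odds × likelihood ratio, so prior odds = posterior odds ÷ LR.
Posterior odds = 0.571/(1−0.571) = 1.3310. LR = 0.88/0.22 = 4.0000.
Prior odds = 1.3310/4.0000 = 0.3327, so P(H) = 0.3327/(1+0.3327) ≈ 0.25.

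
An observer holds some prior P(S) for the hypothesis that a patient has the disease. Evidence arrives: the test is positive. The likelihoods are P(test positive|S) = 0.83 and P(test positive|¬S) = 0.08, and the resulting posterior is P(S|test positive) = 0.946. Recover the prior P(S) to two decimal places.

P(S) = 0.63

Bayes' rule in odds form gives O(S|E) = O(S)·[P(E|S)/P(E|¬S)], hence O(S) = O(S|E)/LR.
Posterior odds = 0.946/(1−0.946) = 17.5185. LR = 0.83/0.08 = 10.3750.
Prior odds = 17.5185/10.3750 = 1.6885, so P(S) = 1.6885/(1+1.6885) ≈ 0.63.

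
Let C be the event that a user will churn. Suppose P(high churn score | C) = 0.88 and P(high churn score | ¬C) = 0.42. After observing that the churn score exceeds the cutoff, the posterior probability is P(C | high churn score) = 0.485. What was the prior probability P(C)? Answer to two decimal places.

In odds form, posterior odds = prior odds × likelihood ratio, so prior odds = posterior odds ÷ LR.
Posterior odds = 0.485/(1−0.485) = 0.9417. LR = 0.88/0.42 = 2.0952.
Prior odds = 0.9417/2.0952 = 0.4495, so P(C) = 0.4495/(1+0.4495) ≈ 0.31.

P(C) = 0.31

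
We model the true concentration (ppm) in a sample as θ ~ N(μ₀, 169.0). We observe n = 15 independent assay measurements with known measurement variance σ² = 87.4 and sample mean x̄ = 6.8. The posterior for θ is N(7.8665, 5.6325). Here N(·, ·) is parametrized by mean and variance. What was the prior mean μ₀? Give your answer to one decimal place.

μ₀ = 38.8

The posterior mean is a precision-weighted average: μ_n = (τ₀μ₀ + τ_data·x̄)/(τ₀+τ_data), with τ₀=1/σ₀² and τ_data=n/σ².
Here τ₀ = 1/169.0 = 0.005917 and τ_data = 15/87.4 = 0.171625, so τ_n = 0.177542.
Rearranging for μ₀: μ₀ = (μ_n·τ_n − τ_data·x̄)/τ₀ = (7.8665·0.177542 − 0.171625·6.8) / 0.005917 = 0.229584/0.005917 ≈ 38.8.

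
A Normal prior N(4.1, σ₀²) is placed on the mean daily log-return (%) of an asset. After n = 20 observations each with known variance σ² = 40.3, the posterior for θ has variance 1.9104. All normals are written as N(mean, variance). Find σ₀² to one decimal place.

Posterior precision equals prior precision plus data precision: 1/σ_n² = 1/σ₀² + n/σ².
So 1/σ₀² = 1/1.9104 − 20/40.3 = 0.523451 − 0.496278 = 0.027173.
Hence σ₀² = 1/0.027173 ≈ 36.8.

σ₀² = 36.8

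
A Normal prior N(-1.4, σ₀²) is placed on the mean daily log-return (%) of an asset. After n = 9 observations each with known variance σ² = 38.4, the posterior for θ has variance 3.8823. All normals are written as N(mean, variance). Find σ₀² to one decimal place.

σ₀² = 43.1

For the Normal–Normal model with known σ², precisions add: τ_n = τ₀ + n/σ².
So 1/σ₀² = 1/3.8823 − 9/38.4 = 0.257579 − 0.234375 = 0.023204.
Hence σ₀² = 1/0.023204 ≈ 43.1.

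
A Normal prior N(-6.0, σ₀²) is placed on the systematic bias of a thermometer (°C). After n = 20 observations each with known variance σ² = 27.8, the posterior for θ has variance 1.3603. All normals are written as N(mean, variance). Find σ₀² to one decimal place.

For the Normal–Normal model with known σ², precisions add: τ_n = τ₀ + n/σ².
So 1/σ₀² = 1/1.3603 − 20/27.8 = 0.735132 − 0.719424 = 0.015708.
Hence σ₀² = 1/0.015708 ≈ 63.7.

σ₀² = 63.7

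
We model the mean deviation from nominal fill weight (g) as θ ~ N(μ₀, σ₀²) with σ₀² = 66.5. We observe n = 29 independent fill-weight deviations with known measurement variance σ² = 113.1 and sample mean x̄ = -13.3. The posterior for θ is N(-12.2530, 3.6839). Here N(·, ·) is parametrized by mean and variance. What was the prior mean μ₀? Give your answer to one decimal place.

μ₀ = 5.6

The posterior mean is a precision-weighted average: μ_n = (τ₀μ₀ + τ_data·x̄)/(τ₀+τ_data), with τ₀=1/σ₀² and τ_data=n/σ².
Here τ₀ = 1/66.5 = 0.015038 and τ_data = 29/113.1 = 0.256410, so τ_n = 0.271448.
Rearranging for μ₀: μ₀ = (μ_n·τ_n − τ_data·x̄)/τ₀ = (-12.2530·0.271448 − 0.256410·-13.3) / 0.015038 = 0.084201/0.015038 ≈ 5.6.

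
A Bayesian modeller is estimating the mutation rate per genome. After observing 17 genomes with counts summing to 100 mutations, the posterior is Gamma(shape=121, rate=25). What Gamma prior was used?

Gamma(shape=21, rate=8)

Gamma–Poisson conjugacy: posterior shape = α + Σxᵢ, posterior rate = β + n.
So α = 121 − 100 = 21 and β = 25 − 17 = 8.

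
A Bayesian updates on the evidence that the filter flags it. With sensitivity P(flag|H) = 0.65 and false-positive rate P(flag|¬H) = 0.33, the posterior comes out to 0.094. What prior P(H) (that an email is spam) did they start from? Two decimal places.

P(H) = 0.05

In odds form, posterior odds = prior odds × likelihood ratio, so prior odds = posterior odds ÷ LR.
Posterior odds = 0.094/(1−0.094) = 0.1038. LR = 0.65/0.33 = 1.9697.
Prior odds = 0.1038/1.9697 = 0.0527, so P(H) = 0.0527/(1+0.0527) ≈ 0.05.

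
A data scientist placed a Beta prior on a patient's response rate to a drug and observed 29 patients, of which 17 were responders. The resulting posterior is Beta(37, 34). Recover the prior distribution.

A Beta(α, β) prior with s successes and f failures in binomial data gives a Beta(α+s, β+f) posterior.
So α = 37 − 17 = 20 and β = 34 − 12 = 22.

Beta(20, 22)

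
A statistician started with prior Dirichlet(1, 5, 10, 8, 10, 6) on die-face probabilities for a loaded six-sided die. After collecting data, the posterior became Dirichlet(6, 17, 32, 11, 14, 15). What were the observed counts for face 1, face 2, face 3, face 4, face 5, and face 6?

For a Dirichlet(α) prior with multinomial counts c, the posterior is Dirichlet(α + c) componentwise.
Counts are posterior − prior componentwise: 6−1=5, 17−5=12, 32−10=22, 11−8=3, 14−10=4, 15−6=9.

counts (5, 12, 22, 3, 4, 9)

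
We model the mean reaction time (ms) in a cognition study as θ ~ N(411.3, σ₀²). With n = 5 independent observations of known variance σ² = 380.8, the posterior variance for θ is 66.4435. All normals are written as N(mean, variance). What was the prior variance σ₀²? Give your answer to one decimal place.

For the Normal–Normal model with known σ², precisions add: τ_n = τ₀ + n/σ².
So 1/σ₀² = 1/66.4435 − 5/380.8 = 0.015050 − 0.013130 = 0.001920.
Hence σ₀² = 1/0.001920 ≈ 520.8.

σ₀² = 520.8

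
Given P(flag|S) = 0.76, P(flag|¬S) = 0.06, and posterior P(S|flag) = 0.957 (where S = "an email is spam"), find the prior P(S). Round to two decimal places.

P(S) = 0.64

Bayes' rule in odds form gives O(S|E) = O(S)·[P(E|S)/P(E|¬S)], hence O(S) = O(S|E)/LR.
Posterior odds = 0.957/(1−0.957) = 22.2558. LR = 0.76/0.06 = 12.6667.
Prior odds = 22.2558/12.6667 = 1.7570, so P(S) = 1.7570/(1+1.7570) ≈ 0.64.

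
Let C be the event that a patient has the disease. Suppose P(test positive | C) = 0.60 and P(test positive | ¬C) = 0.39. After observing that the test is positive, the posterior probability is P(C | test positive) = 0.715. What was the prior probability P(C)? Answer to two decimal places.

Bayes' rule in odds form gives O(C|E) = O(C)·[P(E|C)/P(E|¬C)], hence O(C) = O(C|E)/LR.
Posterior odds = 0.715/(1−0.715) = 2.5088. LR = 0.60/0.39 = 1.5385.
Prior odds = 2.5088/1.5385 = 1.6307, so P(C) = 1.6307/(1+1.6307) ≈ 0.62.

P(C) = 0.62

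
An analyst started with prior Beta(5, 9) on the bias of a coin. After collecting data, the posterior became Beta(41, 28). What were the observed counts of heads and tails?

36 heads and 19 tails

A Beta(α, β) prior with s successes and f failures in binomial data gives a Beta(α+s, β+f) posterior.
Match parameters: s=41−5=36, f=28−9=19.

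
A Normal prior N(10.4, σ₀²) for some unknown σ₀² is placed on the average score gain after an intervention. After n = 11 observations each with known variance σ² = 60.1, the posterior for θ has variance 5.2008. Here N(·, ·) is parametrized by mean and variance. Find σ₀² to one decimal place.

For the Normal–Normal model with known σ², precisions add: τ_n = τ₀ + n/σ².
So 1/σ₀² = 1/5.2008 − 11/60.1 = 0.192278 − 0.183028 = 0.009250.
Hence σ₀² = 1/0.009250 ≈ 108.1.

σ₀² = 108.1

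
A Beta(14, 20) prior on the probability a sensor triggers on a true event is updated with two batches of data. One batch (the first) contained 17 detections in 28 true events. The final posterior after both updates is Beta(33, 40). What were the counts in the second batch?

Sequential conjugate updates are equivalent to a single update on the pooled data, so total successes = posterior α − prior α and total failures = posterior β − prior β.
Total across both batches: 33−14=19 detections, 40−20=20 misses.
Subtract the first batch: 19−17=2 detections and 20−11=9 misses.

2 detections and 9 misses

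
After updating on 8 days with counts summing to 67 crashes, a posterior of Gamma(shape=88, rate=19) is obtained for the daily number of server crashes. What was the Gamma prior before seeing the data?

A Gamma(α, β) prior (rate parametrization) on a Poisson rate with n observations summing to S gives posterior Gamma(α+S, β+n).
So α = 88 − 67 = 21 and β = 19 − 8 = 11.

Gamma(shape=21, rate=11)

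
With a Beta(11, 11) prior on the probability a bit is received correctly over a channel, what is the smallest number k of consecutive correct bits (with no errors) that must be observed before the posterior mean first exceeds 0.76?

After k correct bits and 0 errors the posterior is Beta(11+k, 11), with mean (11+k)/(11+11+k).
Set (11+k)/(22+k) > 0.76 and solve: k > (0.76·22 − 11)/(1 − 0.76) = 23.833.
The smallest integer exceeding 23.833 is 24, and checking k=24: (35)/(46) = 0.7609 > 0.76.

k = 24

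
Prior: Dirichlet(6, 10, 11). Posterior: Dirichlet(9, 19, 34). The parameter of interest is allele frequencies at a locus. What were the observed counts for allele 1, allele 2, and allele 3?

For a Dirichlet(α) prior with multinomial counts c, the posterior is Dirichlet(α + c) componentwise.
Counts are posterior − prior componentwise: 9−6=3, 19−10=9, 34−11=23.

counts (3, 9, 23)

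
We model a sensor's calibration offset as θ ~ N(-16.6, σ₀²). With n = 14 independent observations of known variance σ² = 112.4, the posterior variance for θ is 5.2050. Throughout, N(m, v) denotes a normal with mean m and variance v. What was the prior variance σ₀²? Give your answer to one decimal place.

σ₀² = 14.8

For the Normal–Normal model with known σ², precisions add: τ_n = τ₀ + n/σ².
So 1/σ₀² = 1/5.2050 − 14/112.4 = 0.192123 − 0.124555 = 0.067568.
Hence σ₀² = 1/0.067568 ≈ 14.8.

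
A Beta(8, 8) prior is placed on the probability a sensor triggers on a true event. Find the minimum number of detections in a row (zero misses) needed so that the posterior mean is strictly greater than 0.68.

k = 10

After k detections and 0 misses the posterior is Beta(8+k, 8), with mean (8+k)/(8+8+k).
Set (8+k)/(16+k) > 0.68 and solve: k > (0.68·16 − 8)/(1 − 0.68) = 9.000.
The smallest integer exceeding 9.000 is 10.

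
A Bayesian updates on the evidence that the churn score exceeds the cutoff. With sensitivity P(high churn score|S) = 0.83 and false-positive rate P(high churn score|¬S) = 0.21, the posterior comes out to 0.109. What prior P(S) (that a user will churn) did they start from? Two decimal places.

P(S) = 0.03

In odds form, posterior odds = prior odds × likelihood ratio, so prior odds = posterior odds ÷ LR.
Posterior odds = 0.109/(1−0.109) = 0.1223. LR = 0.83/0.21 = 3.9524.
Prior odds = 0.1223/3.9524 = 0.0309, so P(S) = 0.0309/(1+0.0309) ≈ 0.03.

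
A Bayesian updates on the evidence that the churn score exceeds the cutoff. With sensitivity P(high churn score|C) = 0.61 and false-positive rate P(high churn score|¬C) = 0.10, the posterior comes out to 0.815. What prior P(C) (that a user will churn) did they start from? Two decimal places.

P(C) = 0.42

Bayes' rule in odds form gives O(C|E) = O(C)·[P(E|C)/P(E|¬C)], hence O(C) = O(C|E)/LR.
Posterior odds = 0.815/(1−0.815) = 4.4054. LR = 0.61/0.10 = 6.1000.
Prior odds = 4.4054/6.1000 = 0.7222, so P(C) = 0.7222/(1+0.7222) ≈ 0.42.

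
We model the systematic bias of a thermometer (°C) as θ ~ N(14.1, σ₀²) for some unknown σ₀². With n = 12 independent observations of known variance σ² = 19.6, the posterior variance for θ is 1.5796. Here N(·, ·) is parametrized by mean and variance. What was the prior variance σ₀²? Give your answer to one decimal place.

σ₀² = 48.0

For the Normal–Normal model with known σ², precisions add: τ_n = τ₀ + n/σ².
So 1/σ₀² = 1/1.5796 − 12/19.6 = 0.633072 − 0.612245 = 0.020827.
Hence σ₀² = 1/0.020827 ≈ 48.0.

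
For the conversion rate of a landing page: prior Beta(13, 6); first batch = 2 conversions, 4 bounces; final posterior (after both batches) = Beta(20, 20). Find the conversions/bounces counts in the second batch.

5 conversions and 10 bounces

Sequential conjugate updates are equivalent to a single update on the pooled data, so total successes = posterior α − prior α and total failures = posterior β − prior β.
Total across both batches: 20−13=7 conversions, 20−6=14 bounces.
Subtract the first batch: 7−2=5 conversions and 14−4=10 bounces.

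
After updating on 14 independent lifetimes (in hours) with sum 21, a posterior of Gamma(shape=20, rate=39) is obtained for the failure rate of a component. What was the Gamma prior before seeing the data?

Gamma(shape=6, rate=18)

Gamma–exponential conjugacy: posterior shape = α + n, posterior rate = β + Σtᵢ.
So α = 20 − 14 = 6 and β = 39 − 21 = 18.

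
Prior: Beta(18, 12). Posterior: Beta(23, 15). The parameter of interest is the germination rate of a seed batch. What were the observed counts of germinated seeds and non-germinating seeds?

Beta is conjugate to the binomial likelihood: posterior = Beta(α+s, β+f).
So s = 23 − 18 = 5 and f = 15 − 12 = 3.

5 germinated seeds and 3 non-germinating seeds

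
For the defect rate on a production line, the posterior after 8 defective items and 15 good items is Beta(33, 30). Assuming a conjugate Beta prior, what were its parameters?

Beta(25, 15)

Beta is conjugate to the binomial likelihood: posterior = Beta(α+s, β+f).
Subtract the data counts: 33−8=25, 30−15=15.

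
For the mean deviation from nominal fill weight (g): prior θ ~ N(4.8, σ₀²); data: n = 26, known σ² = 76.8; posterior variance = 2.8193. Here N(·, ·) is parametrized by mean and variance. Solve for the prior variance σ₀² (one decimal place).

Posterior precision equals prior precision plus data precision: 1/σ_n² = 1/σ₀² + n/σ².
So 1/σ₀² = 1/2.8193 − 26/76.8 = 0.354698 − 0.338542 = 0.016156.
Hence σ₀² = 1/0.016156 ≈ 61.9.

σ₀² = 61.9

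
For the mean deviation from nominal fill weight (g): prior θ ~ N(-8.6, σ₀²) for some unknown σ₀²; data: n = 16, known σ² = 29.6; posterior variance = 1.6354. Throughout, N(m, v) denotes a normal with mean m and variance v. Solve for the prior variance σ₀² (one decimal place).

σ₀² = 14.1

For the Normal–Normal model with known σ², precisions add: τ_n = τ₀ + n/σ².
So 1/σ₀² = 1/1.6354 − 16/29.6 = 0.611471 − 0.540541 = 0.070930.
Hence σ₀² = 1/0.070930 ≈ 14.1.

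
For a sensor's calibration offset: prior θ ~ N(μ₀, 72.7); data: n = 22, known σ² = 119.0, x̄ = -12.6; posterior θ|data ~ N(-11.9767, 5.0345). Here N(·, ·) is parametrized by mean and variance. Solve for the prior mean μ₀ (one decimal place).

The posterior mean is a precision-weighted average: μ_n = (τ₀μ₀ + τ_data·x̄)/(τ₀+τ_data), with τ₀=1/σ₀² and τ_data=n/σ².
Here τ₀ = 1/72.7 = 0.013755 and τ_data = 22/119.0 = 0.184874, so τ_n = 0.198629.
Rearranging for μ₀: μ₀ = (μ_n·τ_n − τ_data·x̄)/τ₀ = (-11.9767·0.198629 − 0.184874·-12.6) / 0.013755 = -0.049508/0.013755 ≈ -3.6.

μ₀ = -3.6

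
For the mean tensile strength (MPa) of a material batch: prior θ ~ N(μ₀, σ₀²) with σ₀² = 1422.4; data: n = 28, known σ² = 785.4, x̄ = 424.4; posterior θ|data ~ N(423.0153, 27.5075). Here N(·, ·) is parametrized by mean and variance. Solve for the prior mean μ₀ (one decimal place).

The posterior mean is a precision-weighted average: μ_n = (τ₀μ₀ + τ_data·x̄)/(τ₀+τ_data), with τ₀=1/σ₀² and τ_data=n/σ².
Here τ₀ = 1/1422.4 = 0.000703 and τ_data = 28/785.4 = 0.035651, so τ_n = 0.036354.
Rearranging for μ₀: μ₀ = (μ_n·τ_n − τ_data·x̄)/τ₀ = (423.0153·0.036354 − 0.035651·424.4) / 0.000703 = 0.248014/0.000703 ≈ 352.8.

μ₀ = 352.8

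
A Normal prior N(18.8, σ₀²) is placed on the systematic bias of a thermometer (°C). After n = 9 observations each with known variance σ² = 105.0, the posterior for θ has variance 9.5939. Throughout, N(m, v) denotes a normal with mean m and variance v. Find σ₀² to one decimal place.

Posterior precision equals prior precision plus data precision: 1/σ_n² = 1/σ₀² + n/σ².
So 1/σ₀² = 1/9.5939 − 9/105.0 = 0.104233 − 0.085714 = 0.018519.
Hence σ₀² = 1/0.018519 ≈ 54.0.

σ₀² = 54.0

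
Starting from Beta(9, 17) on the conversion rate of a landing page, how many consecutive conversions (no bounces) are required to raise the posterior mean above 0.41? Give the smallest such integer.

k = 3

After k conversions and 0 bounces the posterior is Beta(9+k, 17), with mean (9+k)/(9+17+k).
Set (9+k)/(26+k) > 0.41 and solve: k > (0.41·26 − 9)/(1 − 0.41) = 2.814.
The smallest integer exceeding 2.814 is 3, and checking k=3: (12)/(29) = 0.4138 > 0.41.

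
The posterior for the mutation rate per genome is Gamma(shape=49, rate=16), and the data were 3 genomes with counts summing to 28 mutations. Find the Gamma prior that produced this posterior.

Gamma(shape=21, rate=13)

Gamma–Poisson conjugacy: posterior shape = α + Σxᵢ, posterior rate = β + n.
So α = 49 − 28 = 21 and β = 16 − 3 = 13.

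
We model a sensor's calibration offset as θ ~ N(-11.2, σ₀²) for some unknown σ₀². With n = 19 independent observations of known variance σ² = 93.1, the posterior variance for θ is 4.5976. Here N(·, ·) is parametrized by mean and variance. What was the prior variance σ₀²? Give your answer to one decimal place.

σ₀² = 74.5

For the Normal–Normal model with known σ², precisions add: τ_n = τ₀ + n/σ².
So 1/σ₀² = 1/4.5976 − 19/93.1 = 0.217505 − 0.204082 = 0.013423.
Hence σ₀² = 1/0.013423 ≈ 74.5.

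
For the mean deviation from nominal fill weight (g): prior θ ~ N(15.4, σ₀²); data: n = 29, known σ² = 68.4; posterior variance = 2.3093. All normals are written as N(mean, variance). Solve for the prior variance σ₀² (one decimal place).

For the Normal–Normal model with known σ², precisions add: τ_n = τ₀ + n/σ².
So 1/σ₀² = 1/2.3093 − 29/68.4 = 0.433032 − 0.423977 = 0.009055.
Hence σ₀² = 1/0.009055 ≈ 110.4.

σ₀² = 110.4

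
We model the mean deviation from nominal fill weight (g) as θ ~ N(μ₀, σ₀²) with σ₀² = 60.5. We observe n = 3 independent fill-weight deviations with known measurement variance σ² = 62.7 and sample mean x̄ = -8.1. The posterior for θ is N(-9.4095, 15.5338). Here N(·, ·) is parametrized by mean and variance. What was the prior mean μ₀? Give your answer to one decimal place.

μ₀ = -13.2

The posterior mean is a precision-weighted average: μ_n = (τ₀μ₀ + τ_data·x̄)/(τ₀+τ_data), with τ₀=1/σ₀² and τ_data=n/σ².
Here τ₀ = 1/60.5 = 0.016529 and τ_data = 3/62.7 = 0.047847, so τ_n = 0.064376.
Rearranging for μ₀: μ₀ = (μ_n·τ_n − τ_data·x̄)/τ₀ = (-9.4095·0.064376 − 0.047847·-8.1) / 0.016529 = -0.218185/0.016529 ≈ -13.2.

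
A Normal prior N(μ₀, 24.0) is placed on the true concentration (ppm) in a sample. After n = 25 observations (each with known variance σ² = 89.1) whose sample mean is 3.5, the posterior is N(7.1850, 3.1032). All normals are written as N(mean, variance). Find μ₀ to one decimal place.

μ₀ = 32.0

With known observation variance, the Normal–Normal posterior has precision τ_n = τ₀ + n/σ² and mean μ_n = (τ₀μ₀ + (n/σ²)x̄)/τ_n.
Here τ₀ = 1/24.0 = 0.041667 and τ_data = 25/89.1 = 0.280584, so τ_n = 0.322251.
Rearranging for μ₀: μ₀ = (μ_n·τ_n − τ_data·x̄)/τ₀ = (7.1850·0.322251 − 0.280584·3.5) / 0.041667 = 1.333329/0.041667 ≈ 32.0.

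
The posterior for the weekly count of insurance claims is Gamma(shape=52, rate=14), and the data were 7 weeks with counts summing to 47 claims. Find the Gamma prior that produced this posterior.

Gamma(shape=5, rate=7)

A Gamma(α, β) prior (rate parametrization) on a Poisson rate with n observations summing to S gives posterior Gamma(α+S, β+n).
So α = 52 − 47 = 5 and β = 14 − 7 = 7.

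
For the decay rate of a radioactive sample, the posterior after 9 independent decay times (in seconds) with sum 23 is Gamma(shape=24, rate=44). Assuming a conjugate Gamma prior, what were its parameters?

Gamma(shape=15, rate=21)

For an exponential likelihood with a Gamma(α, β) prior on the rate, n observations with total T give posterior Gamma(α+n, β+T).
So α = 24 − 9 = 15 and β = 44 − 23 = 21.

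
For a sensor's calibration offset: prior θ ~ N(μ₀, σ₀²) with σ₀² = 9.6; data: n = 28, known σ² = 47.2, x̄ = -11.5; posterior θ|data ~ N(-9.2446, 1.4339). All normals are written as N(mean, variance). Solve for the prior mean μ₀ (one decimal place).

With known observation variance, the Normal–Normal posterior has precision τ_n = τ₀ + n/σ² and mean μ_n = (τ₀μ₀ + (n/σ²)x̄)/τ_n.
Here τ₀ = 1/9.6 = 0.104167 and τ_data = 28/47.2 = 0.593220, so τ_n = 0.697387.
Rearranging for μ₀: μ₀ = (μ_n·τ_n − τ_data·x̄)/τ₀ = (-9.2446·0.697387 − 0.593220·-11.5) / 0.104167 = 0.374966/0.104167 ≈ 3.6.

μ₀ = 3.6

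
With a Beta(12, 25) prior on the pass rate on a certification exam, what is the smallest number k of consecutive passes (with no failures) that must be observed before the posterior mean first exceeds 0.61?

After k passes and 0 failures the posterior is Beta(12+k, 25), with mean (12+k)/(12+25+k).
Set (12+k)/(37+k) > 0.61 and solve: k > (0.61·37 − 12)/(1 − 0.61) = 27.103.
The smallest integer exceeding 27.103 is 28.

k = 28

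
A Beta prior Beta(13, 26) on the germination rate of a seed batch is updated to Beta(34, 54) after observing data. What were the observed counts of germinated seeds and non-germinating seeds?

Beta is conjugate to the binomial likelihood: posterior = Beta(α+s, β+f).
Match parameters: s=34−13=21, f=54−26=28.

21 germinated seeds and 28 non-germinating seeds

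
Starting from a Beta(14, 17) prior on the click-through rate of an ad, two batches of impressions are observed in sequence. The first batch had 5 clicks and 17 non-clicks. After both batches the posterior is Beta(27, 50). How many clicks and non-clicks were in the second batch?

8 clicks and 16 non-clicks

Sequential conjugate updates are equivalent to a single update on the pooled data, so total successes = posterior α − prior α and total failures = posterior β − prior β.
Total across both batches: 27−14=13 clicks, 50−17=33 non-clicks.
Subtract the first batch: 13−5=8 clicks and 33−17=16 non-clicks.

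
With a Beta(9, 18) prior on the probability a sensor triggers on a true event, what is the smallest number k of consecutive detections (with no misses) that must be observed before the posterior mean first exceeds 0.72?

k = 38

After k detections and 0 misses the posterior is Beta(9+k, 18), with mean (9+k)/(9+18+k).
Set (9+k)/(27+k) > 0.72 and solve: k > (0.72·27 − 9)/(1 − 0.72) = 37.286.
The smallest integer exceeding 37.286 is 38, and checking k=38: (47)/(65) = 0.7231 > 0.72.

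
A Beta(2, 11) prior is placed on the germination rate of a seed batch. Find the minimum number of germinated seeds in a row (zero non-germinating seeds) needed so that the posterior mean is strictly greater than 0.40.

k = 6

After k germinated seeds and 0 non-germinating seeds the posterior is Beta(2+k, 11), with mean (2+k)/(2+11+k).
Set (2+k)/(13+k) > 0.40 and solve: k > (0.40·13 − 2)/(1 − 0.40) = 5.333.
The smallest integer exceeding 5.333 is 6, and checking k=6: (8)/(19) = 0.4211 > 0.40.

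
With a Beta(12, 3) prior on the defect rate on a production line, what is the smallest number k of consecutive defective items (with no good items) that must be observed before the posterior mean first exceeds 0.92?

k = 23

After k defective items and 0 good items the posterior is Beta(12+k, 3), with mean (12+k)/(12+3+k).
Set (12+k)/(15+k) > 0.92 and solve: k > (0.92·15 − 12)/(1 − 0.92) = 22.500.
The smallest integer exceeding 22.500 is 23, and checking k=23: (35)/(38) = 0.9211 > 0.92.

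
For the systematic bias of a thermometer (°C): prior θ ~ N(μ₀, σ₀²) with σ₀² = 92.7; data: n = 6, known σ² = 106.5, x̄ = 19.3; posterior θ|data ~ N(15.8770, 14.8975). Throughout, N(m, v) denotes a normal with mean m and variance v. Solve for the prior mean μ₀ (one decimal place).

μ₀ = -2.0

The posterior mean is a precision-weighted average: μ_n = (τ₀μ₀ + τ_data·x̄)/(τ₀+τ_data), with τ₀=1/σ₀² and τ_data=n/σ².
Here τ₀ = 1/92.7 = 0.010787 and τ_data = 6/106.5 = 0.056338, so τ_n = 0.067125.
Rearranging for μ₀: μ₀ = (μ_n·τ_n − τ_data·x̄)/τ₀ = (15.8770·0.067125 − 0.056338·19.3) / 0.010787 = -0.021580/0.010787 ≈ -2.0.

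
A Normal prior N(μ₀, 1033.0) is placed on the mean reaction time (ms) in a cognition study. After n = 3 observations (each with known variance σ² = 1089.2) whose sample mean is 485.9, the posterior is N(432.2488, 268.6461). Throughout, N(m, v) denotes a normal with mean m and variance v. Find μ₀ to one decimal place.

μ₀ = 279.6

The posterior mean is a precision-weighted average: μ_n = (τ₀μ₀ + τ_data·x̄)/(τ₀+τ_data), with τ₀=1/σ₀² and τ_data=n/σ².
Here τ₀ = 1/1033.0 = 0.000968 and τ_data = 3/1089.2 = 0.002754, so τ_n = 0.003722.
Rearranging for μ₀: μ₀ = (μ_n·τ_n − τ_data·x̄)/τ₀ = (432.2488·0.003722 − 0.002754·485.9) / 0.000968 = 0.270661/0.000968 ≈ 279.6.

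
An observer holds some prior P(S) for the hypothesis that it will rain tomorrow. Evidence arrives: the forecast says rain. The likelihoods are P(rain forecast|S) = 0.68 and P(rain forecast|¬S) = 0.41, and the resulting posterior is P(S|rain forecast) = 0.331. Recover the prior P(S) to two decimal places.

P(S) = 0.23

In odds form, posterior odds = prior odds × likelihood ratio, so prior odds = posterior odds ÷ LR.
Posterior odds = 0.331/(1−0.331) = 0.4948. LR = 0.68/0.41 = 1.6585.
Prior odds = 0.4948/1.6585 = 0.2983, so P(S) = 0.2983/(1+0.2983) ≈ 0.23.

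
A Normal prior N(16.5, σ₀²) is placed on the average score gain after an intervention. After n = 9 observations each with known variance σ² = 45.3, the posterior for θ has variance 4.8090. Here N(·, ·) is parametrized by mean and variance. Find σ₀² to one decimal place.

σ₀² = 107.9

For the Normal–Normal model with known σ², precisions add: τ_n = τ₀ + n/σ².
So 1/σ₀² = 1/4.8090 − 9/45.3 = 0.207943 − 0.198675 = 0.009268.
Hence σ₀² = 1/0.009268 ≈ 107.9.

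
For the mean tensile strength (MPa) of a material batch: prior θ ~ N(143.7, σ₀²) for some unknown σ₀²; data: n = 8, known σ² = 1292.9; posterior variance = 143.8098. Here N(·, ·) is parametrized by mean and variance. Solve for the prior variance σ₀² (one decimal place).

σ₀² = 1305.5

For the Normal–Normal model with known σ², precisions add: τ_n = τ₀ + n/σ².
So 1/σ₀² = 1/143.8098 − 8/1292.9 = 0.006954 − 0.006188 = 0.000766.
Hence σ₀² = 1/0.000766 ≈ 1305.5.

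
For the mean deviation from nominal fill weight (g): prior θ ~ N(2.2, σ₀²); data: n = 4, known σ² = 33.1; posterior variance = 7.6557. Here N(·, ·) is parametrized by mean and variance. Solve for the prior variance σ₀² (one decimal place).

For the Normal–Normal model with known σ², precisions add: τ_n = τ₀ + n/σ².
So 1/σ₀² = 1/7.6557 − 4/33.1 = 0.130622 − 0.120846 = 0.009776.
Hence σ₀² = 1/0.009776 ≈ 102.3.

σ₀² = 102.3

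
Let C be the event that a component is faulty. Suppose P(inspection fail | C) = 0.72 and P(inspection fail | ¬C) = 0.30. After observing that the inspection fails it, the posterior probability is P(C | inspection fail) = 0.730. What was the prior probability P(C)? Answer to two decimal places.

P(C) = 0.53

In odds form, posterior odds = prior odds × likelihood ratio, so prior odds = posterior odds ÷ LR.
Posterior odds = 0.730/(1−0.730) = 2.7037. LR = 0.72/0.30 = 2.4000.
Prior odds = 2.7037/2.4000 = 1.1265, so P(C) = 1.1265/(1+1.1265) ≈ 0.53.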